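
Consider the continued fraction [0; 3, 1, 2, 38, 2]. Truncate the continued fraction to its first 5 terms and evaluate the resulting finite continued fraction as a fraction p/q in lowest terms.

115/422

a_0 = 0: 0/1
a_1 = 3: 1/3
a_2 = 1: 1/4
a_3 = 2: 3/11
a_4 = 38: 115/422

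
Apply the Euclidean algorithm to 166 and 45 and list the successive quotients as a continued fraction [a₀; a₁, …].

166 = 3·45 + 31, so a_0 = 3
45 = 1·31 + 14, so a_1 = 1
31 = 2·14 + 3, so a_2 = 2
14 = 4·3 + 2, so a_3 = 4
3 = 1·2 + 1, so a_4 = 1
2 = 2·1 + 0, so a_5 = 2

[3; 1, 2, 4, 1, 2]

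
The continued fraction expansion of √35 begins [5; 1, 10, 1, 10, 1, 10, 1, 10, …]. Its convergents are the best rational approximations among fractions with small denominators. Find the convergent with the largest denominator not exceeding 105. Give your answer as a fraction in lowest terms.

List convergents until the denominator exceeds the bound:
a_0 = 5: 5/1  (≤ bound)
a_1 = 1: 6/1  (≤ bound)
a_2 = 10: 65/11  (≤ bound)
a_3 = 1: 71/12  (≤ bound)
a_4 = 10: 775/131  (> 105, stop)

71/12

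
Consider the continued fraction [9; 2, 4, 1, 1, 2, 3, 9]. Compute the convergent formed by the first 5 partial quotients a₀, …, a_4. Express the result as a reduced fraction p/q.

189/20

Build up convergents one term at a time:
a_0 = 9: 9/1
a_1 = 2: 19/2
a_2 = 4: 85/9
a_3 = 1: 104/11
a_4 = 1: 189/20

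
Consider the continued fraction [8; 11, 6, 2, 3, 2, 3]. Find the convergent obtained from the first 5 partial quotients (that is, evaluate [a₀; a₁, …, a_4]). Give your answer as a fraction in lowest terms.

a_0 = 8: 8/1
a_1 = 11: 89/11
a_2 = 6: 542/67
a_3 = 2: 1173/145
a_4 = 3: 4061/502

4061/502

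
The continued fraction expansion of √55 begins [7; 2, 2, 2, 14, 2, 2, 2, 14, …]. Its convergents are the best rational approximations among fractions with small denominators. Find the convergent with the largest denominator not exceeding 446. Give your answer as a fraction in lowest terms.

2655/358

List convergents until the denominator exceeds the bound:
a_0 = 7: 7/1  (≤ bound)
a_1 = 2: 15/2  (≤ bound)
a_2 = 2: 37/5  (≤ bound)
a_3 = 2: 89/12  (≤ bound)
a_4 = 14: 1283/173  (≤ bound)
a_5 = 2: 2655/358  (≤ bound)
a_6 = 2: 6593/889  (> 446, stop)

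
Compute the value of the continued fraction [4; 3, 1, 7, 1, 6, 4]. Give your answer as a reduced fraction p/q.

4253/999

Start with 4.
6 + 1/(4/1) = 6 + 1/4 = 25/4
1 + 1/(25/4) = 1 + 4/25 = 29/25
7 + 1/(29/25) = 7 + 25/29 = 228/29
1 + 1/(228/29) = 1 + 29/228 = 257/228
3 + 1/(257/228) = 3 + 228/257 = 999/257
4 + 1/(999/257) = 4 + 257/999 = 4253/999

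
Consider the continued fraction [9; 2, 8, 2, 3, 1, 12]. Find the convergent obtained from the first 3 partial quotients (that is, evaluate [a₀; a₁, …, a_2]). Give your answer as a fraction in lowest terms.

161/17

a_0 = 9: 9/1
a_1 = 2: 19/2
a_2 = 8: 161/17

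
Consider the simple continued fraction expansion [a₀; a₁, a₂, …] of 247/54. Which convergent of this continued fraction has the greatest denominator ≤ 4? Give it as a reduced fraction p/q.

List convergents until the denominator exceeds the bound:
a_0 = 4: 4/1  (≤ bound)
a_1 = 1: 5/1  (≤ bound)
a_2 = 1: 9/2  (≤ bound)
a_3 = 2: 23/5  (> 4, stop)

9/2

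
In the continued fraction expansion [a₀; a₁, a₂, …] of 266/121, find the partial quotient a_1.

Run the Euclidean algorithm, recording each quotient:
266 = 2·121 + 24, so a_0 = 2
121 = 5·24 + 1, so a_1 = 5

5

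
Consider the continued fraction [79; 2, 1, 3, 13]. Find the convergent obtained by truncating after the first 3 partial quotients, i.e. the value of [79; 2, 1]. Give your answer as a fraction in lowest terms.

Compute successive convergents:
a_0 = 79: 79/1
a_1 = 2: 159/2
a_2 = 1: 238/3

238/3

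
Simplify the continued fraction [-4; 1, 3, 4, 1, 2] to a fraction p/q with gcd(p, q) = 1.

Start with 2.
1 + 1/(2/1) = 1 + 1/2 = 3/2
4 + 1/(3/2) = 4 + 2/3 = 14/3
3 + 1/(14/3) = 3 + 3/14 = 45/14
1 + 1/(45/14) = 1 + 14/45 = 59/45
-4 + 1/(59/45) = -4 + 45/59 = -191/59

-191/59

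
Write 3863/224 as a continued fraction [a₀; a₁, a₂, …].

Apply division with remainder until the remainder is 0:
3863 ÷ 224 → quotient 17, remainder 55
224 ÷ 55 → quotient 4, remainder 4
55 ÷ 4 → quotient 13, remainder 3
4 ÷ 3 → quotient 1, remainder 1
3 ÷ 1 → quotient 3, remainder 0

[17; 4, 13, 1, 3]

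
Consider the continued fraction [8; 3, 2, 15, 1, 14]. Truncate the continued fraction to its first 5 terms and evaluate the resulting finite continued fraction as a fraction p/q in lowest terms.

953/115

Start with 1.
15 + 1/(1/1) = 15 + 1/1 = 16/1
2 + 1/(16/1) = 2 + 1/16 = 33/16
3 + 1/(33/16) = 3 + 16/33 = 115/33
8 + 1/(115/33) = 8 + 33/115 = 953/115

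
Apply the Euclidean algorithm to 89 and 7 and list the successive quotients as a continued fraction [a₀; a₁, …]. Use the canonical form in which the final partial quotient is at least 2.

89 ÷ 7 → quotient 12, remainder 5
7 ÷ 5 → quotient 1, remainder 2
5 ÷ 2 → quotient 2, remainder 1
2 ÷ 1 → quotient 2, remainder 0

[12; 1, 2, 2]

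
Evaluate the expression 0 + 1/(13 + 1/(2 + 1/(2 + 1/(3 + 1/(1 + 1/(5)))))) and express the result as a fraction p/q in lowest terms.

127/1703

Work from the innermost term outward:
Start with 5.
1 + 1/(5/1) = 1 + 1/5 = 6/5
3 + 1/(6/5) = 3 + 5/6 = 23/6
2 + 1/(23/6) = 2 + 6/23 = 52/23
2 + 1/(52/23) = 2 + 23/52 = 127/52
13 + 1/(127/52) = 13 + 52/127 = 1703/127
0 + 1/(1703/127) = 0 + 127/1703 = 127/1703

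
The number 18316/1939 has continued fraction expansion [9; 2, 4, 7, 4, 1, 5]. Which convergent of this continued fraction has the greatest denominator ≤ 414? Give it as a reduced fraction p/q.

3155/334

a_0 = 9: 9/1  (≤ bound)
a_1 = 2: 19/2  (≤ bound)
a_2 = 4: 85/9  (≤ bound)
a_3 = 7: 614/65  (≤ bound)
a_4 = 4: 2541/269  (≤ bound)
a_5 = 1: 3155/334  (≤ bound)
a_6 = 5: 18316/1939  (> 414, stop)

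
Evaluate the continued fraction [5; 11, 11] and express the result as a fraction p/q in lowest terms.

Start with 11.
11 + 1/(11/1) = 11 + 1/11 = 122/11
5 + 1/(122/11) = 5 + 11/122 = 621/122

621/122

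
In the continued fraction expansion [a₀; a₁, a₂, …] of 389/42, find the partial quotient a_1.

3

389 ÷ 42 → quotient 9, remainder 11
42 ÷ 11 → quotient 3, remainder 9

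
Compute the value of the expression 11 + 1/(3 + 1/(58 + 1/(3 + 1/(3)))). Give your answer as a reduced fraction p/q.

Start with 3.
3 + 1/(3/1) = 3 + 1/3 = 10/3
58 + 1/(10/3) = 58 + 3/10 = 583/10
3 + 1/(583/10) = 3 + 10/583 = 1759/583
11 + 1/(1759/583) = 11 + 583/1759 = 19932/1759

19932/1759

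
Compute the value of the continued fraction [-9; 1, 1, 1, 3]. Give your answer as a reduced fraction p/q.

-92/11

Build up convergents one term at a time:
a_0 = -9: -9/1
a_1 = 1: -8/1
a_2 = 1: -17/2
a_3 = 1: -25/3
a_4 = 3: -92/11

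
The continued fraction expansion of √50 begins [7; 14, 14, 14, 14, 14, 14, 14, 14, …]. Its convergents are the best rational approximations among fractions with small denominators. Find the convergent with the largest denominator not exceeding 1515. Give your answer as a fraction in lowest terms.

1393/197

a_0 = 7: 7/1  (≤ bound)
a_1 = 14: 99/14  (≤ bound)
a_2 = 14: 1393/197  (≤ bound)
a_3 = 14: 19601/2772  (> 1515, stop)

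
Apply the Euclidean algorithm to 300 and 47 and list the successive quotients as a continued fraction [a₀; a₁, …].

[6; 2, 1, 1, 1, 1, 3]

300 ÷ 47 → quotient 6, remainder 18
47 ÷ 18 → quotient 2, remainder 11
18 ÷ 11 → quotient 1, remainder 7
11 ÷ 7 → quotient 1, remainder 4
7 ÷ 4 → quotient 1, remainder 3
4 ÷ 3 → quotient 1, remainder 1
3 ÷ 1 → quotient 3, remainder 0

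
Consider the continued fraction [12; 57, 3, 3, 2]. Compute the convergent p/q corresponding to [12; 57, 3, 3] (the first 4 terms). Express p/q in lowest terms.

6886/573

Build up convergents one term at a time:
a_0 = 12: 12/1
a_1 = 57: 685/57
a_2 = 3: 2067/172
a_3 = 3: 6886/573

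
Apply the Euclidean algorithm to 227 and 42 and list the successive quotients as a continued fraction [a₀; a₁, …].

[5; 2, 2, 8]

Apply division with remainder until the remainder is 0:
227 = 5·42 + 17, so a_0 = 5
42 = 2·17 + 8, so a_1 = 2
17 = 2·8 + 1, so a_2 = 2
8 = 8·1 + 0, so a_3 = 8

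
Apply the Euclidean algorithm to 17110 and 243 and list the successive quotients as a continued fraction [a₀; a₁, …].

[70; 2, 2, 3, 14]

Run the Euclidean algorithm, recording each quotient:
⌊17110/243⌋ = 70, remainder 100
⌊243/100⌋ = 2, remainder 43
⌊100/43⌋ = 2, remainder 14
⌊43/14⌋ = 3, remainder 1
⌊14/1⌋ = 14, remainder 0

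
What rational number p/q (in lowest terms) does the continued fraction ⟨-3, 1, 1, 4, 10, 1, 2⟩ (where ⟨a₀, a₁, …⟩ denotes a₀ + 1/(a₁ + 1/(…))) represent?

Start with 2.
1 + 1/(2/1) = 1 + 1/2 = 3/2
10 + 1/(3/2) = 10 + 2/3 = 32/3
4 + 1/(32/3) = 4 + 3/32 = 131/32
1 + 1/(131/32) = 1 + 32/131 = 163/131
1 + 1/(163/131) = 1 + 131/163 = 294/163
-3 + 1/(294/163) = -3 + 163/294 = -719/294

-719/294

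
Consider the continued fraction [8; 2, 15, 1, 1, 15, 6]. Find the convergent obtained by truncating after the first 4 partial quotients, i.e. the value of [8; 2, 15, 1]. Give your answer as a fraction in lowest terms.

280/33

Start with 1.
15 + 1/(1/1) = 15 + 1/1 = 16/1
2 + 1/(16/1) = 2 + 1/16 = 33/16
8 + 1/(33/16) = 8 + 16/33 = 280/33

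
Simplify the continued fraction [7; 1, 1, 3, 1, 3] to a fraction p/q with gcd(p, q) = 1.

a_0 = 7: 7/1
a_1 = 1: 8/1
a_2 = 1: 15/2
a_3 = 3: 53/7
a_4 = 1: 68/9
a_5 = 3: 257/34

257/34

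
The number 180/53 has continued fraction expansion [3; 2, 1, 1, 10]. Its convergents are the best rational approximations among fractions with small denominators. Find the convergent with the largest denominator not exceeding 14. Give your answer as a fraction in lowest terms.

17/5

a_0 = 3: 3/1  (≤ bound)
a_1 = 2: 7/2  (≤ bound)
a_2 = 1: 10/3  (≤ bound)
a_3 = 1: 17/5  (≤ bound)
a_4 = 10: 180/53  (> 14, stop)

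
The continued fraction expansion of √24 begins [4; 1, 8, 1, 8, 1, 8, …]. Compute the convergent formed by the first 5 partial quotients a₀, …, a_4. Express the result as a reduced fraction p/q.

Start with 8.
1 + 1/(8/1) = 1 + 1/8 = 9/8
8 + 1/(9/8) = 8 + 8/9 = 80/9
1 + 1/(80/9) = 1 + 9/80 = 89/80
4 + 1/(89/80) = 4 + 80/89 = 436/89

436/89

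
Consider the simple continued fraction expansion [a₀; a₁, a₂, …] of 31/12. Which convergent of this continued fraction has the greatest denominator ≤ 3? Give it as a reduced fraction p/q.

a_0 = 2: 2/1  (≤ bound)
a_1 = 1: 3/1  (≤ bound)
a_2 = 1: 5/2  (≤ bound)
a_3 = 2: 13/5  (> 3, stop)

5/2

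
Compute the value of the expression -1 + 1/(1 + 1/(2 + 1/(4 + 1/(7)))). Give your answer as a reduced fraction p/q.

-29/94

Start with 7.
4 + 1/(7/1) = 4 + 1/7 = 29/7
2 + 1/(29/7) = 2 + 7/29 = 65/29
1 + 1/(65/29) = 1 + 29/65 = 94/65
-1 + 1/(94/65) = -1 + 65/94 = -29/94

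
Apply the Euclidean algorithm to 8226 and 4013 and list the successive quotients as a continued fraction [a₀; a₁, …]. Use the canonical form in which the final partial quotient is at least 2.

[2; 20, 15, 2, 1, 1, 2]

8226 = 2·4013 + 200, so a_0 = 2
4013 = 20·200 + 13, so a_1 = 20
200 = 15·13 + 5, so a_2 = 15
13 = 2·5 + 3, so a_3 = 2
5 = 1·3 + 2, so a_4 = 1
3 = 1·2 + 1, so a_5 = 1
2 = 2·1 + 0, so a_6 = 2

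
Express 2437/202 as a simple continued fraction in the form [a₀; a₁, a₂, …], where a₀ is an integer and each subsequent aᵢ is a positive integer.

Run the Euclidean algorithm, recording each quotient:
2437 ÷ 202 → quotient 12, remainder 13
202 ÷ 13 → quotient 15, remainder 7
13 ÷ 7 → quotient 1, remainder 6
7 ÷ 6 → quotient 1, remainder 1
6 ÷ 1 → quotient 6, remainder 0

[12; 15, 1, 1, 6]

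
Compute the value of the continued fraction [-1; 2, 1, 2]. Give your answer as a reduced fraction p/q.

Start with 2.
1 + 1/(2/1) = 1 + 1/2 = 3/2
2 + 1/(3/2) = 2 + 2/3 = 8/3
-1 + 1/(8/3) = -1 + 3/8 = -5/8

-5/8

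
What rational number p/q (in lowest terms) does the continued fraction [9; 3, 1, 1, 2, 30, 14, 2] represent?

a_0 = 9: 9/1
a_1 = 3: 28/3
a_2 = 1: 37/4
a_3 = 1: 65/7
a_4 = 2: 167/18
a_5 = 30: 5075/547
a_6 = 14: 71217/7676
a_7 = 2: 147509/15899

147509/15899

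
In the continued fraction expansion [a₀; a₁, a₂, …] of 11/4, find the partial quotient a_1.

1

11 ÷ 4 → quotient 2, remainder 3
4 ÷ 3 → quotient 1, remainder 1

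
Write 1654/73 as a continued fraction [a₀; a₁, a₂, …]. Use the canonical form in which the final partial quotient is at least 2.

1654 = 22·73 + 48, so a_0 = 22
73 = 1·48 + 25, so a_1 = 1
48 = 1·25 + 23, so a_2 = 1
25 = 1·23 + 2, so a_3 = 1
23 = 11·2 + 1, so a_4 = 11
2 = 2·1 + 0, so a_5 = 2

[22; 1, 1, 1, 11, 2]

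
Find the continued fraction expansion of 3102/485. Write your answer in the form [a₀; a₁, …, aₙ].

3102 ÷ 485 → quotient 6, remainder 192
485 ÷ 192 → quotient 2, remainder 101
192 ÷ 101 → quotient 1, remainder 91
101 ÷ 91 → quotient 1, remainder 10
91 ÷ 10 → quotient 9, remainder 1
10 ÷ 1 → quotient 10, remainder 0

[6; 2, 1, 1, 9, 10]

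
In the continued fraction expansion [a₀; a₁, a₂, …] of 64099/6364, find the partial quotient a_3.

6

Repeatedly divide and take the remainder:
⌊64099/6364⌋ = 10, remainder 459
⌊6364/459⌋ = 13, remainder 397
⌊459/397⌋ = 1, remainder 62
⌊397/62⌋ = 6, remainder 25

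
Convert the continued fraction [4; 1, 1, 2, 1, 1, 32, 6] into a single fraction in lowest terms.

10807/2358

Compute successive convergents:
a_0 = 4: 4/1
a_1 = 1: 5/1
a_2 = 1: 9/2
a_3 = 2: 23/5
a_4 = 1: 32/7
a_5 = 1: 55/12
a_6 = 32: 1792/391
a_7 = 6: 10807/2358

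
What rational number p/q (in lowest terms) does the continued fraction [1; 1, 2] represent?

Use the convergent recurrence hₖ = aₖ·hₖ₋₁ + hₖ₋₂ (and likewise for the denominators kₖ):
a_0 = 1: 1/1
a_1 = 1: 2/1
a_2 = 2: 5/3

5/3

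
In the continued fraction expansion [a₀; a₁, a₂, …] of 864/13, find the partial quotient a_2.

6

Repeatedly divide and take the remainder:
⌊864/13⌋ = 66, remainder 6
⌊13/6⌋ = 2, remainder 1
⌊6/1⌋ = 6, remainder 0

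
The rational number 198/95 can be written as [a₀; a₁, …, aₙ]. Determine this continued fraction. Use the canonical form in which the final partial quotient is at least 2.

198 = 2·95 + 8, so a_0 = 2
95 = 11·8 + 7, so a_1 = 11
8 = 1·7 + 1, so a_2 = 1
7 = 7·1 + 0, so a_3 = 7

[2; 11, 1, 7]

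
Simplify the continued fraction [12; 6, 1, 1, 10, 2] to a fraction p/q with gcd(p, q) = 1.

Use the convergent recurrence hₖ = aₖ·hₖ₋₁ + hₖ₋₂ (and likewise for the denominators kₖ):
a_0 = 12: 12/1
a_1 = 6: 73/6
a_2 = 1: 85/7
a_3 = 1: 158/13
a_4 = 10: 1665/137
a_5 = 2: 3488/287

3488/287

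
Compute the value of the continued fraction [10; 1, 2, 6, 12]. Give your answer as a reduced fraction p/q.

Start with 12.
6 + 1/(12/1) = 6 + 1/12 = 73/12
2 + 1/(73/12) = 2 + 12/73 = 158/73
1 + 1/(158/73) = 1 + 73/158 = 231/158
10 + 1/(231/158) = 10 + 158/231 = 2468/231

2468/231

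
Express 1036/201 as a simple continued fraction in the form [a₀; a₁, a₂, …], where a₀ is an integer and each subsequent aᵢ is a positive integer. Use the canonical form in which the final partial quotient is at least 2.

[5; 6, 2, 15]

Run the Euclidean algorithm, recording each quotient:
⌊1036/201⌋ = 5, remainder 31
⌊201/31⌋ = 6, remainder 15
⌊31/15⌋ = 2, remainder 1
⌊15/1⌋ = 15, remainder 0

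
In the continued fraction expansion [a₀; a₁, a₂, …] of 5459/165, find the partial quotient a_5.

2

Apply division with remainder until the remainder is 0:
5459 = 33·165 + 14, so a_0 = 33
165 = 11·14 + 11, so a_1 = 11
14 = 1·11 + 3, so a_2 = 1
11 = 3·3 + 2, so a_3 = 3
3 = 1·2 + 1, so a_4 = 1
2 = 2·1 + 0, so a_5 = 2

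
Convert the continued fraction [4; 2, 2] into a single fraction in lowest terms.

22/5

Build up convergents one term at a time:
a_0 = 4: 4/1
a_1 = 2: 9/2
a_2 = 2: 22/5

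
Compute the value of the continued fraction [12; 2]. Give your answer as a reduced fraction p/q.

Start with 2.
12 + 1/(2/1) = 12 + 1/2 = 25/2

25/2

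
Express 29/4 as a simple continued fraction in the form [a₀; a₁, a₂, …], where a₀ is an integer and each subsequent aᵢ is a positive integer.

[7; 4]

Repeatedly divide and take the remainder:
29 ÷ 4 → quotient 7, remainder 1
4 ÷ 1 → quotient 4, remainder 0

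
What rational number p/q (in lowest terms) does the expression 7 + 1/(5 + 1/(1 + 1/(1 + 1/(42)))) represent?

Starting at the tail and folding back:
Start with 42.
1 + 1/(42/1) = 1 + 1/42 = 43/42
1 + 1/(43/42) = 1 + 42/43 = 85/43
5 + 1/(85/43) = 5 + 43/85 = 468/85
7 + 1/(468/85) = 7 + 85/468 = 3361/468

3361/468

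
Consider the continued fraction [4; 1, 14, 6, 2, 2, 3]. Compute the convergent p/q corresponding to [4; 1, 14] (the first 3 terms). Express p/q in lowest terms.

74/15

Work from the innermost term outward:
Start with 14.
1 + 1/(14/1) = 1 + 1/14 = 15/14
4 + 1/(15/14) = 4 + 14/15 = 74/15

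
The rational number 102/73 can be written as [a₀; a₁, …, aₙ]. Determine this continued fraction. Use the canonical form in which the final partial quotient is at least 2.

[1; 2, 1, 1, 14]

102 = 1·73 + 29, so a_0 = 1
73 = 2·29 + 15, so a_1 = 2
29 = 1·15 + 14, so a_2 = 1
15 = 1·14 + 1, so a_3 = 1
14 = 14·1 + 0, so a_4 = 14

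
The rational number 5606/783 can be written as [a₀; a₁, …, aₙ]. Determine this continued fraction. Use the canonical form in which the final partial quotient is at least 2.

[7; 6, 3, 1, 3, 1, 2, 2]

5606 = 7·783 + 125, so a_0 = 7
783 = 6·125 + 33, so a_1 = 6
125 = 3·33 + 26, so a_2 = 3
33 = 1·26 + 7, so a_3 = 1
26 = 3·7 + 5, so a_4 = 3
7 = 1·5 + 2, so a_5 = 1
5 = 2·2 + 1, so a_6 = 2
2 = 2·1 + 0, so a_7 = 2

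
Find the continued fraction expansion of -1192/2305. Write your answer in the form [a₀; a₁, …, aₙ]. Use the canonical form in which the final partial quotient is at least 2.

-1192 ÷ 2305 → quotient -1, remainder 1113
2305 ÷ 1113 → quotient 2, remainder 79
1113 ÷ 79 → quotient 14, remainder 7
79 ÷ 7 → quotient 11, remainder 2
7 ÷ 2 → quotient 3, remainder 1
2 ÷ 1 → quotient 2, remainder 0

[-1; 2, 14, 11, 3, 2]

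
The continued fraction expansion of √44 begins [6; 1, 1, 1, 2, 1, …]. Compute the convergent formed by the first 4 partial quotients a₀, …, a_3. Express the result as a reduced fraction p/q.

Start with 1.
1 + 1/(1/1) = 1 + 1/1 = 2/1
1 + 1/(2/1) = 1 + 1/2 = 3/2
6 + 1/(3/2) = 6 + 2/3 = 20/3

20/3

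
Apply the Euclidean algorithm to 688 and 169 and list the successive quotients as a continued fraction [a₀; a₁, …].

688 ÷ 169 → quotient 4, remainder 12
169 ÷ 12 → quotient 14, remainder 1
12 ÷ 1 → quotient 12, remainder 0

[4; 14, 12]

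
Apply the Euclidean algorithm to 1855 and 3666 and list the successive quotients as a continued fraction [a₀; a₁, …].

1855 = 0·3666 + 1855, so a_0 = 0
3666 = 1·1855 + 1811, so a_1 = 1
1855 = 1·1811 + 44, so a_2 = 1
1811 = 41·44 + 7, so a_3 = 41
44 = 6·7 + 2, so a_4 = 6
7 = 3·2 + 1, so a_5 = 3
2 = 2·1 + 0, so a_6 = 2

[0; 1, 1, 41, 6, 3, 2]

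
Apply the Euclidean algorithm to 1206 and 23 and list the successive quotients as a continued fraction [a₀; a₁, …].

[52; 2, 3, 3]

1206 = 52·23 + 10, so a_0 = 52
23 = 2·10 + 3, so a_1 = 2
10 = 3·3 + 1, so a_2 = 3
3 = 3·1 + 0, so a_3 = 3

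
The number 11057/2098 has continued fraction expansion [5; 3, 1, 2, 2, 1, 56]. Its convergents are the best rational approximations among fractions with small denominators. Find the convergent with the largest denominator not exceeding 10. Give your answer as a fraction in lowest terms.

a_0 = 5: 5/1  (≤ bound)
a_1 = 3: 16/3  (≤ bound)
a_2 = 1: 21/4  (≤ bound)
a_3 = 2: 58/11  (> 10, stop)

21/4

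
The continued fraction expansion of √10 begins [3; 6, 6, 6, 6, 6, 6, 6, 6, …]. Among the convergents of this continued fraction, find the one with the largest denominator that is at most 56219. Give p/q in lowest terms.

168717/53353

a_0 = 3: 3/1  (≤ bound)
a_1 = 6: 19/6  (≤ bound)
a_2 = 6: 117/37  (≤ bound)
a_3 = 6: 721/228  (≤ bound)
a_4 = 6: 4443/1405  (≤ bound)
a_5 = 6: 27379/8658  (≤ bound)
a_6 = 6: 168717/53353  (≤ bound)
a_7 = 6: 1039681/328776  (> 56219, stop)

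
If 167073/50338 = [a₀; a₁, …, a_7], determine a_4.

3

⌊167073/50338⌋ = 3, remainder 16059
⌊50338/16059⌋ = 3, remainder 2161
⌊16059/2161⌋ = 7, remainder 932
⌊2161/932⌋ = 2, remainder 297
⌊932/297⌋ = 3, remainder 41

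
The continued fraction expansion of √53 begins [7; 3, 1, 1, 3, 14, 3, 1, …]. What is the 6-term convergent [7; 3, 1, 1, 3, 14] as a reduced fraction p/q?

Collapse the nested fraction from the inside out:
Start with 14.
3 + 1/(14/1) = 3 + 1/14 = 43/14
1 + 1/(43/14) = 1 + 14/43 = 57/43
1 + 1/(57/43) = 1 + 43/57 = 100/57
3 + 1/(100/57) = 3 + 57/100 = 357/100
7 + 1/(357/100) = 7 + 100/357 = 2599/357

2599/357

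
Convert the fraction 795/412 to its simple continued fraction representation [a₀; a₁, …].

Run the Euclidean algorithm, recording each quotient:
⌊795/412⌋ = 1, remainder 383
⌊412/383⌋ = 1, remainder 29
⌊383/29⌋ = 13, remainder 6
⌊29/6⌋ = 4, remainder 5
⌊6/5⌋ = 1, remainder 1
⌊5/1⌋ = 5, remainder 0

[1; 1, 13, 4, 1, 5]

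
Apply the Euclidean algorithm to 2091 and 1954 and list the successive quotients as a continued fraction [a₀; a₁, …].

⌊2091/1954⌋ = 1, remainder 137
⌊1954/137⌋ = 14, remainder 36
⌊137/36⌋ = 3, remainder 29
⌊36/29⌋ = 1, remainder 7
⌊29/7⌋ = 4, remainder 1
⌊7/1⌋ = 7, remainder 0

[1; 14, 3, 1, 4, 7]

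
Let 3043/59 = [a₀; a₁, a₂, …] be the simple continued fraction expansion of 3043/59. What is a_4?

1

Repeatedly divide and take the remainder:
⌊3043/59⌋ = 51, remainder 34
⌊59/34⌋ = 1, remainder 25
⌊34/25⌋ = 1, remainder 9
⌊25/9⌋ = 2, remainder 7
⌊9/7⌋ = 1, remainder 2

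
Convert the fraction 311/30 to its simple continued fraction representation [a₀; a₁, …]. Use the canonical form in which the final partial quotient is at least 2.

Apply division with remainder until the remainder is 0:
311 ÷ 30 → quotient 10, remainder 11
30 ÷ 11 → quotient 2, remainder 8
11 ÷ 8 → quotient 1, remainder 3
8 ÷ 3 → quotient 2, remainder 2
3 ÷ 2 → quotient 1, remainder 1
2 ÷ 1 → quotient 2, remainder 0

[10; 2, 1, 2, 1, 2]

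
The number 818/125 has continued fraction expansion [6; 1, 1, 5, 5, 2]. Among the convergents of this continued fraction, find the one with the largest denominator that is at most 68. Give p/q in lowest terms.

a_0 = 6: 6/1  (≤ bound)
a_1 = 1: 7/1  (≤ bound)
a_2 = 1: 13/2  (≤ bound)
a_3 = 5: 72/11  (≤ bound)
a_4 = 5: 373/57  (≤ bound)
a_5 = 2: 818/125  (> 68, stop)

373/57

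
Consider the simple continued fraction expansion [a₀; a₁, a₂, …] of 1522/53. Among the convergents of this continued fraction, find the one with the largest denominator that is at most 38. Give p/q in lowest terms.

201/7

a_0 = 28: 28/1  (≤ bound)
a_1 = 1: 29/1  (≤ bound)
a_2 = 2: 86/3  (≤ bound)
a_3 = 1: 115/4  (≤ bound)
a_4 = 1: 201/7  (≤ bound)
a_5 = 7: 1522/53  (> 38, stop)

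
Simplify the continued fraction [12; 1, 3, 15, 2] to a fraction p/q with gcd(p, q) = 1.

Start with 2.
15 + 1/(2/1) = 15 + 1/2 = 31/2
3 + 1/(31/2) = 3 + 2/31 = 95/31
1 + 1/(95/31) = 1 + 31/95 = 126/95
12 + 1/(126/95) = 12 + 95/126 = 1607/126

1607/126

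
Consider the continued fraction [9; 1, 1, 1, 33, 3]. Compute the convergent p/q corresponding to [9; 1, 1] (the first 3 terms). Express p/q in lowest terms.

a_0 = 9: 9/1
a_1 = 1: 10/1
a_2 = 1: 19/2

19/2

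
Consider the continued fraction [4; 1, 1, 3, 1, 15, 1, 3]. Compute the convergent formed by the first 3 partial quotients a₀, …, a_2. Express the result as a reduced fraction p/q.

9/2

Use the convergent recurrence hₖ = aₖ·hₖ₋₁ + hₖ₋₂ (and likewise for the denominators kₖ):
a_0 = 4: 4/1
a_1 = 1: 5/1
a_2 = 1: 9/2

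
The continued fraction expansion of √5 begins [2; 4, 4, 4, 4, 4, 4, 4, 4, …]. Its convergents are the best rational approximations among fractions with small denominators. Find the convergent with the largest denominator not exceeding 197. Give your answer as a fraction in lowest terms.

161/72

a_0 = 2: 2/1  (≤ bound)
a_1 = 4: 9/4  (≤ bound)
a_2 = 4: 38/17  (≤ bound)
a_3 = 4: 161/72  (≤ bound)
a_4 = 4: 682/305  (> 197, stop)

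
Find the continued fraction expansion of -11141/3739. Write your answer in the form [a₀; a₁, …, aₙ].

[-3; 49, 5, 15]

-11141 ÷ 3739 → quotient -3, remainder 76
3739 ÷ 76 → quotient 49, remainder 15
76 ÷ 15 → quotient 5, remainder 1
15 ÷ 1 → quotient 15, remainder 0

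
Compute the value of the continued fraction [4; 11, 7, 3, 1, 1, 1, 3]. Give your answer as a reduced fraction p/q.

13255/3241

a_0 = 4: 4/1
a_1 = 11: 45/11
a_2 = 7: 319/78
a_3 = 3: 1002/245
a_4 = 1: 1321/323
a_5 = 1: 2323/568
a_6 = 1: 3644/891
a_7 = 3: 13255/3241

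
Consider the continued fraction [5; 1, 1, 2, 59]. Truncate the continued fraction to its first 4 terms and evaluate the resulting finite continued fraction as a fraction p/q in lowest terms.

28/5

Use the convergent recurrence hₖ = aₖ·hₖ₋₁ + hₖ₋₂ (and likewise for the denominators kₖ):
a_0 = 5: 5/1
a_1 = 1: 6/1
a_2 = 1: 11/2
a_3 = 2: 28/5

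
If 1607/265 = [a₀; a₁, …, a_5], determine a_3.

1

Apply division with remainder until the remainder is 0:
1607 ÷ 265 → quotient 6, remainder 17
265 ÷ 17 → quotient 15, remainder 10
17 ÷ 10 → quotient 1, remainder 7
10 ÷ 7 → quotient 1, remainder 3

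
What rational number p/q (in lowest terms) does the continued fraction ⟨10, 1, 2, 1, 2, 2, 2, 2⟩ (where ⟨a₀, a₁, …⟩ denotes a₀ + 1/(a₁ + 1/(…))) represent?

1631/152

Compute successive convergents:
a_0 = 10: 10/1
a_1 = 1: 11/1
a_2 = 2: 32/3
a_3 = 1: 43/4
a_4 = 2: 118/11
a_5 = 2: 279/26
a_6 = 2: 676/63
a_7 = 2: 1631/152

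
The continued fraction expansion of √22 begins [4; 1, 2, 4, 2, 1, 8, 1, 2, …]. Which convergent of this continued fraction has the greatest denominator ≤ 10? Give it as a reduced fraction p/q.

14/3

List convergents until the denominator exceeds the bound:
a_0 = 4: 4/1  (≤ bound)
a_1 = 1: 5/1  (≤ bound)
a_2 = 2: 14/3  (≤ bound)
a_3 = 4: 61/13  (> 10, stop)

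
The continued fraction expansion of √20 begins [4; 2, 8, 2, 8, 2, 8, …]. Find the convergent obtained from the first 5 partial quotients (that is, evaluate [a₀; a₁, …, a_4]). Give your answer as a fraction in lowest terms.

1364/305

Start with 8.
2 + 1/(8/1) = 2 + 1/8 = 17/8
8 + 1/(17/8) = 8 + 8/17 = 144/17
2 + 1/(144/17) = 2 + 17/144 = 305/144
4 + 1/(305/144) = 4 + 144/305 = 1364/305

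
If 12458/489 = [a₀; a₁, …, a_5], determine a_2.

Repeatedly divide and take the remainder:
12458 ÷ 489 → quotient 25, remainder 233
489 ÷ 233 → quotient 2, remainder 23
233 ÷ 23 → quotient 10, remainder 3

10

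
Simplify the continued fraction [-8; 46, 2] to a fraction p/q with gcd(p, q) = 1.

a_0 = -8: -8/1
a_1 = 46: -367/46
a_2 = 2: -742/93

-742/93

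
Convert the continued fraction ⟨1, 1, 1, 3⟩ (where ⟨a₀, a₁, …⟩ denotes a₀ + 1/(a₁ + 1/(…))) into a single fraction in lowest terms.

Build up convergents one term at a time:
a_0 = 1: 1/1
a_1 = 1: 2/1
a_2 = 1: 3/2
a_3 = 3: 11/7

11/7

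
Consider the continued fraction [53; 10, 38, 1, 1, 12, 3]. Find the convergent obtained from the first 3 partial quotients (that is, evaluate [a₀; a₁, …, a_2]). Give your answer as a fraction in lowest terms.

20231/381

a_0 = 53: 53/1
a_1 = 10: 531/10
a_2 = 38: 20231/381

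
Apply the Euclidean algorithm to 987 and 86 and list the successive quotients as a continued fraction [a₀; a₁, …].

Apply division with remainder until the remainder is 0:
⌊987/86⌋ = 11, remainder 41
⌊86/41⌋ = 2, remainder 4
⌊41/4⌋ = 10, remainder 1
⌊4/1⌋ = 4, remainder 0

[11; 2, 10, 4]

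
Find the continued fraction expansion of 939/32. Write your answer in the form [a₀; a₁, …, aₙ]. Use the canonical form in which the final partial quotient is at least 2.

Run the Euclidean algorithm, recording each quotient:
939 ÷ 32 → quotient 29, remainder 11
32 ÷ 11 → quotient 2, remainder 10
11 ÷ 10 → quotient 1, remainder 1
10 ÷ 1 → quotient 10, remainder 0

[29; 2, 1, 10]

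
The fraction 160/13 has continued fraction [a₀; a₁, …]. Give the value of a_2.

160 ÷ 13 → quotient 12, remainder 4
13 ÷ 4 → quotient 3, remainder 1
4 ÷ 1 → quotient 4, remainder 0

4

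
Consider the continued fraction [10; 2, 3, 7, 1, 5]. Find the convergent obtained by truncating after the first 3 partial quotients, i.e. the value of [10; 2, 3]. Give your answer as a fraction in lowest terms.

73/7

Start with 3.
2 + 1/(3/1) = 2 + 1/3 = 7/3
10 + 1/(7/3) = 10 + 3/7 = 73/7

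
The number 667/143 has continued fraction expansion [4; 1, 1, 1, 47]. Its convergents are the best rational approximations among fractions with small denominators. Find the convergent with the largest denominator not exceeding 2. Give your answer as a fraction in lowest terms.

List convergents until the denominator exceeds the bound:
a_0 = 4: 4/1  (≤ bound)
a_1 = 1: 5/1  (≤ bound)
a_2 = 1: 9/2  (≤ bound)
a_3 = 1: 14/3  (> 2, stop)

9/2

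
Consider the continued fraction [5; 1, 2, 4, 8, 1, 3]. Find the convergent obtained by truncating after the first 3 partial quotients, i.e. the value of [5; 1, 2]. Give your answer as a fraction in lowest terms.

a_0 = 5: 5/1
a_1 = 1: 6/1
a_2 = 2: 17/3

17/3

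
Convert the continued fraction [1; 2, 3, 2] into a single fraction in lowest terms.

23/16

Starting at the tail and folding back:
Start with 2.
3 + 1/(2/1) = 3 + 1/2 = 7/2
2 + 1/(7/2) = 2 + 2/7 = 16/7
1 + 1/(16/7) = 1 + 7/16 = 23/16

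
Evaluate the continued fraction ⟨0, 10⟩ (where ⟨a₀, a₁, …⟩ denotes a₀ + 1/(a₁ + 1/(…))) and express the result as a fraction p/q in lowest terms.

1/10

a_0 = 0: 0/1
a_1 = 10: 1/10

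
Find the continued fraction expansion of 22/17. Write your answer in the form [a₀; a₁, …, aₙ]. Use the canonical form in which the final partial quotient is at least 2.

[1; 3, 2, 2]

22 ÷ 17 → quotient 1, remainder 5
17 ÷ 5 → quotient 3, remainder 2
5 ÷ 2 → quotient 2, remainder 1
2 ÷ 1 → quotient 2, remainder 0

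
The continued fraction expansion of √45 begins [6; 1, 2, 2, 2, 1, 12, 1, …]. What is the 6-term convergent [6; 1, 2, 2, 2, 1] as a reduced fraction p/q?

161/24

Compute successive convergents:
a_0 = 6: 6/1
a_1 = 1: 7/1
a_2 = 2: 20/3
a_3 = 2: 47/7
a_4 = 2: 114/17
a_5 = 1: 161/24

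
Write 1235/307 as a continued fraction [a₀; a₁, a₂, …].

[4; 43, 1, 6]

Apply division with remainder until the remainder is 0:
1235 ÷ 307 → quotient 4, remainder 7
307 ÷ 7 → quotient 43, remainder 6
7 ÷ 6 → quotient 1, remainder 1
6 ÷ 1 → quotient 6, remainder 0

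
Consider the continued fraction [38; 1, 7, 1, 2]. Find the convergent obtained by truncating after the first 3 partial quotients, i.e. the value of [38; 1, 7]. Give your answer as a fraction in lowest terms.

311/8

Use the convergent recurrence hₖ = aₖ·hₖ₋₁ + hₖ₋₂ (and likewise for the denominators kₖ):
a_0 = 38: 38/1
a_1 = 1: 39/1
a_2 = 7: 311/8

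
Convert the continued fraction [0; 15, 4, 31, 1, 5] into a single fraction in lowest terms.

Start with 5.
1 + 1/(5/1) = 1 + 1/5 = 6/5
31 + 1/(6/5) = 31 + 5/6 = 191/6
4 + 1/(191/6) = 4 + 6/191 = 770/191
15 + 1/(770/191) = 15 + 191/770 = 11741/770
0 + 1/(11741/770) = 0 + 770/11741 = 770/11741

770/11741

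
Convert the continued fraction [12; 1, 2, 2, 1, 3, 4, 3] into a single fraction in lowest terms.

Start with 3.
4 + 1/(3/1) = 4 + 1/3 = 13/3
3 + 1/(13/3) = 3 + 3/13 = 42/13
1 + 1/(42/13) = 1 + 13/42 = 55/42
2 + 1/(55/42) = 2 + 42/55 = 152/55
2 + 1/(152/55) = 2 + 55/152 = 359/152
1 + 1/(359/152) = 1 + 152/359 = 511/359
12 + 1/(511/359) = 12 + 359/511 = 6491/511

6491/511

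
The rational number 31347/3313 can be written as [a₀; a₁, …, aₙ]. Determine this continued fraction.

[9; 2, 6, 21, 12]

⌊31347/3313⌋ = 9, remainder 1530
⌊3313/1530⌋ = 2, remainder 253
⌊1530/253⌋ = 6, remainder 12
⌊253/12⌋ = 21, remainder 1
⌊12/1⌋ = 12, remainder 0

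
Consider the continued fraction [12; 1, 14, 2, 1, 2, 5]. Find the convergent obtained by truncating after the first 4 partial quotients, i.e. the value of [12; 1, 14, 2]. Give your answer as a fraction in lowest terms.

Start with 2.
14 + 1/(2/1) = 14 + 1/2 = 29/2
1 + 1/(29/2) = 1 + 2/29 = 31/29
12 + 1/(31/29) = 12 + 29/31 = 401/31

401/31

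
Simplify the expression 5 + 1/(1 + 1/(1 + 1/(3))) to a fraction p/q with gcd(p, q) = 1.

39/7

a_0 = 5: 5/1
a_1 = 1: 6/1
a_2 = 1: 11/2
a_3 = 3: 39/7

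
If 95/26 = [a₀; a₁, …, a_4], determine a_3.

95 ÷ 26 → quotient 3, remainder 17
26 ÷ 17 → quotient 1, remainder 9
17 ÷ 9 → quotient 1, remainder 8
9 ÷ 8 → quotient 1, remainder 1

1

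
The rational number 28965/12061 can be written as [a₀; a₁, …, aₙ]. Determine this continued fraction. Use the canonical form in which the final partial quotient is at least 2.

[2; 2, 2, 25, 1, 1, 6, 7]

Apply division with remainder until the remainder is 0:
28965 = 2·12061 + 4843, so a_0 = 2
12061 = 2·4843 + 2375, so a_1 = 2
4843 = 2·2375 + 93, so a_2 = 2
2375 = 25·93 + 50, so a_3 = 25
93 = 1·50 + 43, so a_4 = 1
50 = 1·43 + 7, so a_5 = 1
43 = 6·7 + 1, so a_6 = 6
7 = 7·1 + 0, so a_7 = 7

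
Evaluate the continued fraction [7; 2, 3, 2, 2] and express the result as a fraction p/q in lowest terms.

Start with 2.
2 + 1/(2/1) = 2 + 1/2 = 5/2
3 + 1/(5/2) = 3 + 2/5 = 17/5
2 + 1/(17/5) = 2 + 5/17 = 39/17
7 + 1/(39/17) = 7 + 17/39 = 290/39

290/39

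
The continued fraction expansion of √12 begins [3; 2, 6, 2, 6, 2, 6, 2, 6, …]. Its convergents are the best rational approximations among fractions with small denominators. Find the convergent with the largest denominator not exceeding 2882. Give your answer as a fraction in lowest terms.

List convergents until the denominator exceeds the bound:
a_0 = 3: 3/1  (≤ bound)
a_1 = 2: 7/2  (≤ bound)
a_2 = 6: 45/13  (≤ bound)
a_3 = 2: 97/28  (≤ bound)
a_4 = 6: 627/181  (≤ bound)
a_5 = 2: 1351/390  (≤ bound)
a_6 = 6: 8733/2521  (≤ bound)
a_7 = 2: 18817/5432  (> 2882, stop)

8733/2521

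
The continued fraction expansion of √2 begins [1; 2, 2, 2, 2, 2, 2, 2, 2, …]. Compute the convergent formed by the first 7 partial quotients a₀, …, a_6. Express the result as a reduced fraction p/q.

239/169

Use the convergent recurrence hₖ = aₖ·hₖ₋₁ + hₖ₋₂ (and likewise for the denominators kₖ):
a_0 = 1: 1/1
a_1 = 2: 3/2
a_2 = 2: 7/5
a_3 = 2: 17/12
a_4 = 2: 41/29
a_5 = 2: 99/70
a_6 = 2: 239/169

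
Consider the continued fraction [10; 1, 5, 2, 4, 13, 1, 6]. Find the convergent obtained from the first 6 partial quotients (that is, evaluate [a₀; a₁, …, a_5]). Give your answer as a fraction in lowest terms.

8318/767

a_0 = 10: 10/1
a_1 = 1: 11/1
a_2 = 5: 65/6
a_3 = 2: 141/13
a_4 = 4: 629/58
a_5 = 13: 8318/767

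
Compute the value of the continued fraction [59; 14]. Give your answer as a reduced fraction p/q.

827/14

Start with 14.
59 + 1/(14/1) = 59 + 1/14 = 827/14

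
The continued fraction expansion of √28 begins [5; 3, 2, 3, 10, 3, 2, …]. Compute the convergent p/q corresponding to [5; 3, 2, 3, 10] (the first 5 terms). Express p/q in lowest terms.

1307/247

Work from the innermost term outward:
Start with 10.
3 + 1/(10/1) = 3 + 1/10 = 31/10
2 + 1/(31/10) = 2 + 10/31 = 72/31
3 + 1/(72/31) = 3 + 31/72 = 247/72
5 + 1/(247/72) = 5 + 72/247 = 1307/247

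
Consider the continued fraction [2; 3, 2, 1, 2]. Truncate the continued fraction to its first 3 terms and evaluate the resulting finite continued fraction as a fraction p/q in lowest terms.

Starting at the tail and folding back:
Start with 2.
3 + 1/(2/1) = 3 + 1/2 = 7/2
2 + 1/(7/2) = 2 + 2/7 = 16/7

16/7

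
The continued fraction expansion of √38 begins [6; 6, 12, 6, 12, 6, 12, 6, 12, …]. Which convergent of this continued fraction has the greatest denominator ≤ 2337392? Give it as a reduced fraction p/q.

a_0 = 6: 6/1  (≤ bound)
a_1 = 6: 37/6  (≤ bound)
a_2 = 12: 450/73  (≤ bound)
a_3 = 6: 2737/444  (≤ bound)
a_4 = 12: 33294/5401  (≤ bound)
a_5 = 6: 202501/32850  (≤ bound)
a_6 = 12: 2463306/399601  (≤ bound)
a_7 = 6: 14982337/2430456  (> 2337392, stop)

2463306/399601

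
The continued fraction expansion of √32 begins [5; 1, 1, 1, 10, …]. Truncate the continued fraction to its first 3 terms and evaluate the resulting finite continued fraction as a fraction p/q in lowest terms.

11/2

Use the convergent recurrence hₖ = aₖ·hₖ₋₁ + hₖ₋₂ (and likewise for the denominators kₖ):
a_0 = 5: 5/1
a_1 = 1: 6/1
a_2 = 1: 11/2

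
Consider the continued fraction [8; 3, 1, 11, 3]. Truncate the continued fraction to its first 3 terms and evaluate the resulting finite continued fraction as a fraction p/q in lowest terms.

Work from the innermost term outward:
Start with 1.
3 + 1/(1/1) = 3 + 1/1 = 4/1
8 + 1/(4/1) = 8 + 1/4 = 33/4

33/4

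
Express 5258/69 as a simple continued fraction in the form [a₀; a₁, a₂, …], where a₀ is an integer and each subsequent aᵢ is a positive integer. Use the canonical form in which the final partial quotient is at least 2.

[76; 4, 1, 13]

5258 = 76·69 + 14, so a_0 = 76
69 = 4·14 + 13, so a_1 = 4
14 = 1·13 + 1, so a_2 = 1
13 = 13·1 + 0, so a_3 = 13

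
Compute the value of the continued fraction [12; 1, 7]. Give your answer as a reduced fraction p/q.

103/8

Build up convergents one term at a time:
a_0 = 12: 12/1
a_1 = 1: 13/1
a_2 = 7: 103/8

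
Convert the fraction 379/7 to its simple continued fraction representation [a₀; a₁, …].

379 = 54·7 + 1, so a_0 = 54
7 = 7·1 + 0, so a_1 = 7

[54; 7]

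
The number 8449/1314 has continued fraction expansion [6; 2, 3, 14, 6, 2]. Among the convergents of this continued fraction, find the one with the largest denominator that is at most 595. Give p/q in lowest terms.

a_0 = 6: 6/1  (≤ bound)
a_1 = 2: 13/2  (≤ bound)
a_2 = 3: 45/7  (≤ bound)
a_3 = 14: 643/100  (≤ bound)
a_4 = 6: 3903/607  (> 595, stop)

643/100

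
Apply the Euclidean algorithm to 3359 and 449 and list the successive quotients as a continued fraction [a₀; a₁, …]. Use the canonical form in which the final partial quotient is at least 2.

[7; 2, 12, 1, 2, 2, 2]

3359 = 7·449 + 216, so a_0 = 7
449 = 2·216 + 17, so a_1 = 2
216 = 12·17 + 12, so a_2 = 12
17 = 1·12 + 5, so a_3 = 1
12 = 2·5 + 2, so a_4 = 2
5 = 2·2 + 1, so a_5 = 2
2 = 2·1 + 0, so a_6 = 2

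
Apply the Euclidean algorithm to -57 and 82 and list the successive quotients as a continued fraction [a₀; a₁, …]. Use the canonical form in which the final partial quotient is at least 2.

[-1; 3, 3, 1, 1, 3]

Apply division with remainder until the remainder is 0:
⌊-57/82⌋ = -1, remainder 25
⌊82/25⌋ = 3, remainder 7
⌊25/7⌋ = 3, remainder 4
⌊7/4⌋ = 1, remainder 3
⌊4/3⌋ = 1, remainder 1
⌊3/1⌋ = 3, remainder 0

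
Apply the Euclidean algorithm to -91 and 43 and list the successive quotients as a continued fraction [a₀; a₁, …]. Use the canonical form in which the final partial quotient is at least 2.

Apply division with remainder until the remainder is 0:
-91 = -3·43 + 38, so a_0 = -3
43 = 1·38 + 5, so a_1 = 1
38 = 7·5 + 3, so a_2 = 7
5 = 1·3 + 2, so a_3 = 1
3 = 1·2 + 1, so a_4 = 1
2 = 2·1 + 0, so a_5 = 2

[-3; 1, 7, 1, 1, 2]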